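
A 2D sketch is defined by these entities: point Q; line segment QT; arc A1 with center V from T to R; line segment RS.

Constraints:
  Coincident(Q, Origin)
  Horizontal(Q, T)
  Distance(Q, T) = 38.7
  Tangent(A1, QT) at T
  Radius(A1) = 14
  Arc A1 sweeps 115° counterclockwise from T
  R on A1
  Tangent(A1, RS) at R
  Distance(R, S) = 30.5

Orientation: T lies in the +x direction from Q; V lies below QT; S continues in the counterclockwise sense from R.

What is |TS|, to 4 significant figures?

47.56

Q is at the origin; Q and T share the same y with |QT| = 38.7 and T on the +x side, so T = (38.70, 0.000). A1 meets QT tangentially, so VT is at right angles to QT, so V = T + (0, -14) = (38.70, -14.00). On A1, T sits at bearing 90° from V; a 115° counterclockwise sweep puts R at bearing 205°, so R = V + 14.0·(cos 205°, sin 205°) = (26.01, -19.92). Since A1 is tangent to RS there, VR ⟂ RS, so RS runs along (−sin 205°, cos 205°); with |RS| = 30.5, S = (38.90, -47.56). Then |TS| = |S − T| = 47.56.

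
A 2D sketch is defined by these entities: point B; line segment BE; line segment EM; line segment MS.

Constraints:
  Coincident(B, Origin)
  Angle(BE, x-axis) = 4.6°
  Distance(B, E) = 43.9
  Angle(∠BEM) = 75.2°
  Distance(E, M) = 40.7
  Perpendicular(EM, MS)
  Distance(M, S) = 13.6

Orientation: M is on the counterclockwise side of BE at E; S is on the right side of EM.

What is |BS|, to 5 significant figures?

63.327

∠BEM = 75.2°, so EM runs at 4.6° + (180° − 75.2°) = 109.40° from the x-axis; with |EM| = 40.7, M = E + 40.7·(cos 109.40°, sin 109.40°) = (30.240, 41.910). EM is perpendicular to MS; with |MS| = 13.6 on the right of EM, S = M + 13.6·(0.94322, 0.33216) = (43.067, 46.427). Then |BS| = |S − B| = 63.327.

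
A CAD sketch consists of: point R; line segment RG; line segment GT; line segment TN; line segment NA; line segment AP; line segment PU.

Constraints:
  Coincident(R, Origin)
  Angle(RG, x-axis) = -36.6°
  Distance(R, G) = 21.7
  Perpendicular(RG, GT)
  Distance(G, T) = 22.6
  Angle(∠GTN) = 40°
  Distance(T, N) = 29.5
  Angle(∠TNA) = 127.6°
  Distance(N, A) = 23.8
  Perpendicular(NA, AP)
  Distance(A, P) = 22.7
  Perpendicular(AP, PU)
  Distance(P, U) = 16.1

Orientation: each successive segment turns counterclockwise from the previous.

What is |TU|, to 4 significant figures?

25.71

R is at the origin; RG runs at -36.6° with length 21.7, so G = (17.42, -12.94). RG is perpendicular to GT, so GT runs at 53.40°; with |GT| = 22.6, T = (30.90, 5.206). ∠GTN = 40.0° gives TN at -166.6° from the x-axis; with |TN| = 29.5, N = (2.199, -1.631). ∠TNA = 127.6° gives NA at -114.2° from the x-axis; with |NA| = 23.8, A = (-7.557, -23.34). NA ⟂ AP, so AP runs at -24.20°; with |AP| = 22.7, P = (13.15, -32.64). The perpendicularity gives PU at right angles to AP, so PU runs at 65.80°; with |PU| = 16.1, U = (19.75, -17.96). Then |TU| = |U − T| = 25.71.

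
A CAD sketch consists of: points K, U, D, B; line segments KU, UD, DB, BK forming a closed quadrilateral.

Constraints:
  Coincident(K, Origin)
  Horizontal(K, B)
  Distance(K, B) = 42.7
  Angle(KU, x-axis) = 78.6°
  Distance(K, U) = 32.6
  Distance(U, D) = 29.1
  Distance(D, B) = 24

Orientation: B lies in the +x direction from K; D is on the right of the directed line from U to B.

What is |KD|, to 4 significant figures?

20.32

Checks: |KB| = 42.70 ✓; |KU| = 32.60 ✓; |UD| = 29.10 ✓; |DB| = 24.00 ✓.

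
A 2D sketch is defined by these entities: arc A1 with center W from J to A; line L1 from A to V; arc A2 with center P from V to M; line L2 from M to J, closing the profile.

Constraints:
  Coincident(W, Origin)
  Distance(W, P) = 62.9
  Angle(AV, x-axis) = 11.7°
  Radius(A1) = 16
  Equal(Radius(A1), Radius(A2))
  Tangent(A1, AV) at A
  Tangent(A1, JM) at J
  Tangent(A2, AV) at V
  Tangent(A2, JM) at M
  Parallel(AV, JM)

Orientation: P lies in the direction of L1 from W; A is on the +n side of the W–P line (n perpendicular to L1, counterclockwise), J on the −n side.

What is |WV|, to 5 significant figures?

64.903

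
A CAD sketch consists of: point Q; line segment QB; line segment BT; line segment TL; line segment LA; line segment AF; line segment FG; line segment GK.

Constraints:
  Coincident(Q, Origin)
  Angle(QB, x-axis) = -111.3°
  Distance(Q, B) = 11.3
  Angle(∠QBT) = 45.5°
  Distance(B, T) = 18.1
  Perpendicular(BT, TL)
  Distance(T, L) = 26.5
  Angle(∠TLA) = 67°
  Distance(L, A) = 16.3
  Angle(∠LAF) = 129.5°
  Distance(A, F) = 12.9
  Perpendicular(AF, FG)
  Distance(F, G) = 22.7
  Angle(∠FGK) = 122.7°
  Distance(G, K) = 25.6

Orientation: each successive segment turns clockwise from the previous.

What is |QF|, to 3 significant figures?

8.49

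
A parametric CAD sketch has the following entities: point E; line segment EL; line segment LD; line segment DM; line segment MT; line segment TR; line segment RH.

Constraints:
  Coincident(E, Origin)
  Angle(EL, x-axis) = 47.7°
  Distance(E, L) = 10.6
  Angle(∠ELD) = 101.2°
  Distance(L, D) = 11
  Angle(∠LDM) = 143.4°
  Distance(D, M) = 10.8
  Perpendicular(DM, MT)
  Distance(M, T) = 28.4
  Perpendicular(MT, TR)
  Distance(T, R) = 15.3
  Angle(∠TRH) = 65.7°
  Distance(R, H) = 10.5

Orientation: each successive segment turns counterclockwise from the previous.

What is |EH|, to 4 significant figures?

4.912

E is at the origin; EL runs at 47.7° with length 10.6, so L = (7.134, 7.840). ∠ELD = 101.2° gives LD at 126.5° from the x-axis; with |LD| = 11.0, D = (0.5909, 16.68). ∠LDM = 143.4° gives DM at 163.1° from the x-axis; with |DM| = 10.8, M = (-9.743, 19.82). DM is perpendicular to MT, so MT runs at -106.9°; with |MT| = 28.4, T = (-18.00, -7.351). MT is perpendicular to TR, so TR runs at -16.90°; with |TR| = 15.3, R = (-3.359, -11.80). ∠TRH = 65.7° gives RH at 97.40° from the x-axis; with |RH| = 10.5, H = (-4.712, -1.387). Then |EH| = |H − E| = 4.912.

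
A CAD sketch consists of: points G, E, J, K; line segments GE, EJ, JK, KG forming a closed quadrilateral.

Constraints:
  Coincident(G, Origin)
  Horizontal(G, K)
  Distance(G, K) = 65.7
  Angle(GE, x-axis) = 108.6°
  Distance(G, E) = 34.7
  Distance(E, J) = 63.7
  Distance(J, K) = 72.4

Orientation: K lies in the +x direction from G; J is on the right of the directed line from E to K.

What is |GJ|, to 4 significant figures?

29.89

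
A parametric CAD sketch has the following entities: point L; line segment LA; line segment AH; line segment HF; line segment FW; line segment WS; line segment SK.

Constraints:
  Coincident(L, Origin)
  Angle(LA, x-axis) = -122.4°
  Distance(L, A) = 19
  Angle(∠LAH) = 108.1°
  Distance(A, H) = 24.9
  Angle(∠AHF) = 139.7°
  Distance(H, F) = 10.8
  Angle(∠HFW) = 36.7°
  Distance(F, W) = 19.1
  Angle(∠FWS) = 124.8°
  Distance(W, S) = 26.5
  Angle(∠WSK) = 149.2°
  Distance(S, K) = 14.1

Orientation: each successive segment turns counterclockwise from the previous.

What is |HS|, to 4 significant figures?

29.80

L is at the origin; LA runs at -122.4° with length 19.0, so A = (-10.18, -16.04). ∠LAH = 108.1° gives AH at -50.50° from the x-axis; with |AH| = 24.9, H = (5.658, -35.26). ∠AHF = 139.7° gives HF at -10.20° from the x-axis; with |HF| = 10.8, F = (16.29, -37.17). ∠HFW = 36.7° gives FW at 133.1° from the x-axis; with |FW| = 19.1, W = (3.236, -23.22). ∠FWS = 124.8° gives WS at -171.7° from the x-axis; with |WS| = 26.5, S = (-22.99, -27.05). Then |HS| = |S − H| = 29.80.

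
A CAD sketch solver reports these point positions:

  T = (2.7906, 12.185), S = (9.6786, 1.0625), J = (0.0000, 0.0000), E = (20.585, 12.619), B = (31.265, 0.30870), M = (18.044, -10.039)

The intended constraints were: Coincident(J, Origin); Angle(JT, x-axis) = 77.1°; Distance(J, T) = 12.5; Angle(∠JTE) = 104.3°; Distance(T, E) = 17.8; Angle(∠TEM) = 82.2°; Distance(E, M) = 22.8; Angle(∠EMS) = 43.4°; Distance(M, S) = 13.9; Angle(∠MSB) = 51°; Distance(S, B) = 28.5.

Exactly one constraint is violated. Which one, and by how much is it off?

Distance(S, B) = 28.5 — off by 6.90.

J = (0.00, 0.00) ✓; JT at 77.10° ✓; |JT| = 12.50 ✓; ∠JTE = 104.3° ✓; |TE| = 17.80 ✓; ∠TEM = 82.20° ✓; |EM| = 22.80 ✓; ∠EMS = 43.40° ✓; |MS| = 13.90 ✓; ∠MSB = 51.00° ✓; |SB| = 21.60 ✗.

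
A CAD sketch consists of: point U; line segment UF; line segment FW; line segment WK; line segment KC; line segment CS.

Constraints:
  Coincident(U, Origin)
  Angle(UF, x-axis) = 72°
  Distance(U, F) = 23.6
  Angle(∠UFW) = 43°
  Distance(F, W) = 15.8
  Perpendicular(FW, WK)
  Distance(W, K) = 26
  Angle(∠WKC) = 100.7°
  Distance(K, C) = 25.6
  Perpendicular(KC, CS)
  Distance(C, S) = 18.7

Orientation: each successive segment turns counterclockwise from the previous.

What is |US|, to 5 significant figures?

30.316

U is at the origin; UF runs at 72.0° with length 23.6, so F = (7.2928, 22.445). ∠UFW = 43.0° gives FW at -151.00° from the x-axis; with |FW| = 15.8, W = (-6.5262, 14.785). FW is perpendicular to WK, so WK runs at -61.000°; with |WK| = 26.0, K = (6.0789, -7.9552). ∠WKC = 100.7° gives KC at 18.300° from the x-axis; with |KC| = 25.6, C = (30.384, 0.083036). KC ⟂ CS, so CS runs at 108.30°; with |CS| = 18.7, S = (24.512, 17.837). Then |US| = |S − U| = 30.316.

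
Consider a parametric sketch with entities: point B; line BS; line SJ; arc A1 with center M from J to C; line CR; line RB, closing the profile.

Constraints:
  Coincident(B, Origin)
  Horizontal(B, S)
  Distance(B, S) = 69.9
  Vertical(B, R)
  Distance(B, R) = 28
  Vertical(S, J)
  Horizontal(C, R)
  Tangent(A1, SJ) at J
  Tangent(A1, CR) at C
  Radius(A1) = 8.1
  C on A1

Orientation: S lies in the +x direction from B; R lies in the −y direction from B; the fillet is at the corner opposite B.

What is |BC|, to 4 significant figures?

67.85

B is at the origin; BS is horizontal with |BS| = 69.9 and S on the +x side, so S = (69.90, 0.000). B and R share the same x with |BR| = 28.0 and R on the −y side, so R = (0.000, -28.00). The virtual corner opposite B is at (69.90, -28.00). The tangent condition forces MJ to be normal to SJ and since A1 is tangent to CR there, MC ⟂ CR, with radius 8.1, so the center M sits 8.1 in from both sides at M = (61.80, -19.90). That places the tangent points at J = (69.90, -19.90) on SJ and C = (61.80, -28.00) on CR. Then |BC| = |C − B| = 67.85.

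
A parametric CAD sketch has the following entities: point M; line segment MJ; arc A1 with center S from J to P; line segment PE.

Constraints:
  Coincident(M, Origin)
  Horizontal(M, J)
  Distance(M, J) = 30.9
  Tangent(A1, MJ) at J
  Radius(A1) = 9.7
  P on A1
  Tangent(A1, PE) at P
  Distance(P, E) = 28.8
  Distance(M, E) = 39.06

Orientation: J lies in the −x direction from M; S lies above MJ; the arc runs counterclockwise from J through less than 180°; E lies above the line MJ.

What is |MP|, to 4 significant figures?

22.75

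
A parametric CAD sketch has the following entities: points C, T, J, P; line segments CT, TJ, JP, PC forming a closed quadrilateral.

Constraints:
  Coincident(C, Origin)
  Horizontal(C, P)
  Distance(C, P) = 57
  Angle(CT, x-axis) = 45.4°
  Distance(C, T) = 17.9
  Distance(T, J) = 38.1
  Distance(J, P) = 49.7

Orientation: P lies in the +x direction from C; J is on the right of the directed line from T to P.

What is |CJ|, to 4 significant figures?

29.04

C is at the origin; C and P share the same y with |CP| = 57.0 and P in +x, so P = (57.0, 0). CT runs at 45.4° with |CT| = 17.9, so T = (12.57, 12.75). J is determined by |TJ| = 38.1 and |JP| = 49.7 together: it lies at the intersection of circle(T, 38.1) and circle(P, 49.7). With |TP| = 46.22, the foot of the radical line on TP is 12.09 from T and the perpendicular offset is √(38.1² − 12.09²) = 36.13. Taking the right-of-TP solution: J = (14.23, -25.32).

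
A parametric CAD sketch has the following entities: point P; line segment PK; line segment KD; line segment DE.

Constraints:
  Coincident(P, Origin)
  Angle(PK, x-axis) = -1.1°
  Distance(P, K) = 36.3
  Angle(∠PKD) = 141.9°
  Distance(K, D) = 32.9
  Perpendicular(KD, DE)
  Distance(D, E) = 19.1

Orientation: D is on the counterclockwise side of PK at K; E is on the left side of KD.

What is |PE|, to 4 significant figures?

61.55

P is at the origin; PK runs at -1.1° with length 36.3, so K = 36.3·(cos -1.1°, sin -1.1°) = (36.29, -0.6969). ∠PKD = 141.9°, so KD runs at -1.1° + (180° − 141.9°) = 37.00° from the x-axis; with |KD| = 32.9, D = K + 32.9·(cos 37.00°, sin 37.00°) = (62.57, 19.10). The perpendicularity gives DE at right angles to KD; with |DE| = 19.1 on the left of KD, E = D + 19.1·(-0.6018, 0.7986) = (51.07, 34.36). Then |PE| = |E − P| = 61.55.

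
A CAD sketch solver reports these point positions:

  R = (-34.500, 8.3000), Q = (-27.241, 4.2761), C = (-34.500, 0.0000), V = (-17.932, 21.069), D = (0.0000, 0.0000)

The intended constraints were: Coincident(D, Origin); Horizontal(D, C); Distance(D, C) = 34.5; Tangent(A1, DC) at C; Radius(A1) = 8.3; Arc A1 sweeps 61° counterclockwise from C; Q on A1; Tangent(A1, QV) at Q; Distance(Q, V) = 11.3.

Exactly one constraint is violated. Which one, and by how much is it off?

Distance(Q, V) = 11.3 — off by 7.90.

D = (0.00, 0.00) ✓; D.y = 0.00, C.y = 0.00 ✓; |DC| = 34.50 ✓; ∠(RC, CD) = 90.00° ✓; |RC| = 8.300 ✓; bearing(R→Q) − bearing(R→C) = 61.00° ✓; |RQ| = 8.300 ✓; ∠(RQ, QV) = 90.00° ✓; |QV| = 19.20 ✗.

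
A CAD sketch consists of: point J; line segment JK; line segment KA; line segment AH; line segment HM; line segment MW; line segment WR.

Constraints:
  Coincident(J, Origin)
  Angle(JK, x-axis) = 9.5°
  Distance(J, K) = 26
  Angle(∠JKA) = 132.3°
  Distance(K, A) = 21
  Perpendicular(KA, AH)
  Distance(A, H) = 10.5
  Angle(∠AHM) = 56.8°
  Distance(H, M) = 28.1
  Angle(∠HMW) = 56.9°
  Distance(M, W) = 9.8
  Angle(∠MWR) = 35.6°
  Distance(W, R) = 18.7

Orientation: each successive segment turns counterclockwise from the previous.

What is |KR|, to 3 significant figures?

7.88

J is at the origin; JK runs at 9.5° with length 26.0, so K = (25.6, 4.29). ∠JKA = 132.3° gives KA at 57.2° from the x-axis; with |KA| = 21.0, A = (37.0, 21.9). KA is perpendicular to AH, so AH runs at 147°; with |AH| = 10.5, H = (28.2, 27.6). ∠AHM = 56.8° gives HM at -89.6° from the x-axis; with |HM| = 28.1, M = (28.4, -0.468). ∠HMW = 56.9° gives MW at 33.5° from the x-axis; with |MW| = 9.8, W = (36.6, 4.94). ∠MWR = 35.6° gives WR at 178° from the x-axis; with |WR| = 18.7, R = (17.9, 5.63). Then |KR| = |R − K| = 7.88.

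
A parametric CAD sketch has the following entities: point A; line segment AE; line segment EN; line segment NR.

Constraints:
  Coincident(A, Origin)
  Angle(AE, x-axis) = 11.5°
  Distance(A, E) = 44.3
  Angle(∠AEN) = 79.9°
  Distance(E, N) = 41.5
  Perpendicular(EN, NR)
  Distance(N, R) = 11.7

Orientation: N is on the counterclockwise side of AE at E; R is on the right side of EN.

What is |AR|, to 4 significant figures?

64.79

∠AEN = 79.9°, so EN runs at 11.5° + (180° − 79.9°) = 111.6° from the x-axis; with |EN| = 41.5, N = E + 41.5·(cos 111.6°, sin 111.6°) = (28.13, 47.42). EN ⟂ NR; with |NR| = 11.7 on the right of EN, R = N + 11.7·(0.9298, 0.3681) = (39.01, 51.72). Then |AR| = |R − A| = 64.79.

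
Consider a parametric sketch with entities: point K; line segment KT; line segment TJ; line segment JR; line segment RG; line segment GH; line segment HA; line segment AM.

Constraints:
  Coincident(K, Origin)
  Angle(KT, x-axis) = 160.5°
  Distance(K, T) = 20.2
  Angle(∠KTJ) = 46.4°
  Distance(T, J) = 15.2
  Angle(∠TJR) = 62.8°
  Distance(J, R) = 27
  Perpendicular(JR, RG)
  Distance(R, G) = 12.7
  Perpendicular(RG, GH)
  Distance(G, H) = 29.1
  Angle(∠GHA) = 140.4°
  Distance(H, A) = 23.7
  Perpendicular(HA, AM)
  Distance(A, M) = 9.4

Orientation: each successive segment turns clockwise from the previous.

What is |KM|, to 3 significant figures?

28.3

K is at the origin; KT runs at 160.5° with length 20.2, so T = (-19.0, 6.74). ∠KTJ = 46.4° gives TJ at 26.9° from the x-axis; with |TJ| = 15.2, J = (-5.49, 13.6). ∠TJR = 62.8° gives JR at -90.3° from the x-axis; with |JR| = 27.0, R = (-5.63, -13.4). The perpendicularity gives RG at right angles to JR, so RG runs at 180°; with |RG| = 12.7, G = (-18.3, -13.3). RG ⟂ GH, so GH runs at 89.7°; with |GH| = 29.1, H = (-18.2, 15.8). ∠GHA = 140.4° gives HA at 50.1° from the x-axis; with |HA| = 23.7, A = (-2.97, 34.0). The perpendicularity gives AM at right angles to HA, so AM runs at -39.9°; with |AM| = 9.4, M = (4.24, 27.9). Then |KM| = |M − K| = 28.3.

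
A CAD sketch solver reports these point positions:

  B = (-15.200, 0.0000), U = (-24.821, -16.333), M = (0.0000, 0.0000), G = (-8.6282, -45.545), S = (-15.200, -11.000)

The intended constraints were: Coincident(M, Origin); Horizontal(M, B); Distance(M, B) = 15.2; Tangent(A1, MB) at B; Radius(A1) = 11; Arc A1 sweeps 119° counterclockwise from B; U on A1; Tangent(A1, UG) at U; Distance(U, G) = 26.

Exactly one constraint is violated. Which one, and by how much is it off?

Distance(U, G) = 26 — off by 7.40.

M = (0.00, 0.00) ✓; M.y = 0.00, B.y = 0.00 ✓; |MB| = 15.20 ✓; ∠(SB, BM) = 90.00° ✓; |SB| = 11.00 ✓; bearing(S→U) − bearing(S→B) = 119.0° ✓; |SU| = 11.00 ✓; ∠(SU, UG) = 90.00° ✓; |UG| = 33.40 ✗.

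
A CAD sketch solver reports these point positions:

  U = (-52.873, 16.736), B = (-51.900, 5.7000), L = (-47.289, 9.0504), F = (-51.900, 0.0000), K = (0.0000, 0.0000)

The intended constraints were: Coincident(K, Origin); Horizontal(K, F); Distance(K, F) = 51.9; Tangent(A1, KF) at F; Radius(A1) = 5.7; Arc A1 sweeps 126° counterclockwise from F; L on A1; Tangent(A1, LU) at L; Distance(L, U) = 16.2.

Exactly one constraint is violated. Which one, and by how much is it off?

Distance(L, U) = 16.2 — off by 6.70.

K = (0.00, 0.00) ✓; K.y = 0.00, F.y = 0.00 ✓; |KF| = 51.90 ✓; ∠(BF, FK) = 90.00° ✓; |BF| = 5.700 ✓; bearing(B→L) − bearing(B→F) = 126.0° ✓; |BL| = 5.700 ✓; ∠(BL, LU) = 90.00° ✓; |LU| = 9.500 ✗.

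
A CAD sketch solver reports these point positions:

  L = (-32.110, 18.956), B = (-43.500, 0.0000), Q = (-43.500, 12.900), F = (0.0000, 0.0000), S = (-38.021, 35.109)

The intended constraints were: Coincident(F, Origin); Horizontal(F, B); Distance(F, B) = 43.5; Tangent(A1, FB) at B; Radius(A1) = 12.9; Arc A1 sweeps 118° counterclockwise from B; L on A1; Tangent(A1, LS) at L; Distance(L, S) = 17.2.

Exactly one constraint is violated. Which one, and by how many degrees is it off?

Tangent(A1, LS) at L — off by 7.90°.

F = (0.00, 0.00) ✓; F.y = 0.00, B.y = 0.00 ✓; |FB| = 43.50 ✓; ∠(QB, BF) = 90.00° ✓; |QB| = 12.90 ✓; bearing(Q→L) − bearing(Q→B) = 118.0° ✓; |QL| = 12.90 ✓; ∠(QL, LS) = 97.90° ✗; |LS| = 17.20 ✓.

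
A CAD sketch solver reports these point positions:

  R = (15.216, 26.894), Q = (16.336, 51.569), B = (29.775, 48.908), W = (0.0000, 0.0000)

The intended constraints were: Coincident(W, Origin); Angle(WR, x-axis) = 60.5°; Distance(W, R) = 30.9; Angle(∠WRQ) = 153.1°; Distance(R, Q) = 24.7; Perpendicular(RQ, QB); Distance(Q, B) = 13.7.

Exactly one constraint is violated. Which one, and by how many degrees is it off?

Perpendicular(RQ, QB) — off by 8.60°.

W = (0.00, 0.00) ✓; WR at 60.50° ✓; |WR| = 30.90 ✓; ∠WRQ = 153.1° ✓; |RQ| = 24.70 ✓; ∠(RQ, QB) = 98.60° ✗; |QB| = 13.70 ✓.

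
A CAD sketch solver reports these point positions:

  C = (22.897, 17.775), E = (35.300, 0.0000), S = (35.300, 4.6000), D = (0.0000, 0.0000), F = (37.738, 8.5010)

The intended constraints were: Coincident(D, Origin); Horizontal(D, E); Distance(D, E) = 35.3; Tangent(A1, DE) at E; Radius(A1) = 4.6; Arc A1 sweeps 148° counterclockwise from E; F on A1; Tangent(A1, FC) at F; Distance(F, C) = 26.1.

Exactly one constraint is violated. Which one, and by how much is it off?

Distance(F, C) = 26.1 — off by 8.60.

D = (0.00, 0.00) ✓; D.y = 0.00, E.y = 0.00 ✓; |DE| = 35.30 ✓; ∠(SE, ED) = 90.00° ✓; |SE| = 4.600 ✓; bearing(S→F) − bearing(S→E) = 148.0° ✓; |SF| = 4.600 ✓; ∠(SF, FC) = 90.00° ✓; |FC| = 17.50 ✗.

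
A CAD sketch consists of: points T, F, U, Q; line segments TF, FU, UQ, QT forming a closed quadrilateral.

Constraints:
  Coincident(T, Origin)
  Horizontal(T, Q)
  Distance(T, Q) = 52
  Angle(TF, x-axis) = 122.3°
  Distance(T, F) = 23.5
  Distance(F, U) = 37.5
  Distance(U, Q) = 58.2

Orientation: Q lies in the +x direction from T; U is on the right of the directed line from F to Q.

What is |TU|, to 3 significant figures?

17.0

Checks: |FU| = 37.50 ✓; |UQ| = 58.20 ✓.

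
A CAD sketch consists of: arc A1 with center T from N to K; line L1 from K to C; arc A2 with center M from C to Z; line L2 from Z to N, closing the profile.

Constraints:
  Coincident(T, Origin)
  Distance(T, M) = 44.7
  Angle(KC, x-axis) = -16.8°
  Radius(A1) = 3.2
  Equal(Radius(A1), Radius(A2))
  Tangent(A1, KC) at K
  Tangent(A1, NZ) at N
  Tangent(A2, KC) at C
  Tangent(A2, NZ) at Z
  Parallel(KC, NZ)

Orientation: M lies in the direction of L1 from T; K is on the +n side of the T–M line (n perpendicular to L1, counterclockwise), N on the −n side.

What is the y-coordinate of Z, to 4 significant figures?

-15.98

The slot axis is L1's direction at -16.8°, so u = (cos -16.8°, sin -16.8°) = (0.9573, -0.2890) and n = (−sin -16.8°, cos -16.8°) = (0.2890, 0.9573). T is at the origin and M lies 44.7 along u from T, so M = 44.7·u = (42.79, -12.92). Tangency of A1 to both parallel lines with radius 3.2 puts K and N at T ± 3.2·n: K = (0.9249, 3.063), N = (-0.9249, -3.063). Equal radii place C and Z the same way about M: C = M + 3.2·n = (43.72, -9.856), Z = M − 3.2·n = (41.87, -15.98). So Z.y = -15.98.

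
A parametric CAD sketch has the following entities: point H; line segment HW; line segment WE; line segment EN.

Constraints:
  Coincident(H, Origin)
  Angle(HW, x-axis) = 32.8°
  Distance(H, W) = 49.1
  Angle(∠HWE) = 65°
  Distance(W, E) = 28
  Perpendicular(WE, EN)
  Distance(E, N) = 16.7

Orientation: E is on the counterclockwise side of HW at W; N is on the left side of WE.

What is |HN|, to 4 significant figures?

28.73

H is at the origin; HW runs at 32.8° with length 49.1, so W = 49.1·(cos 32.8°, sin 32.8°) = (41.27, 26.60). ∠HWE = 65.0°, so WE runs at 32.8° + (180° − 65.0°) = 147.8° from the x-axis; with |WE| = 28.0, E = W + 28.0·(cos 147.8°, sin 147.8°) = (17.58, 41.52). WE ⟂ EN; with |EN| = 16.7 on the left of WE, N = E + 16.7·(-0.5329, -0.8462) = (8.679, 27.39). Then |HN| = |N − H| = 28.73.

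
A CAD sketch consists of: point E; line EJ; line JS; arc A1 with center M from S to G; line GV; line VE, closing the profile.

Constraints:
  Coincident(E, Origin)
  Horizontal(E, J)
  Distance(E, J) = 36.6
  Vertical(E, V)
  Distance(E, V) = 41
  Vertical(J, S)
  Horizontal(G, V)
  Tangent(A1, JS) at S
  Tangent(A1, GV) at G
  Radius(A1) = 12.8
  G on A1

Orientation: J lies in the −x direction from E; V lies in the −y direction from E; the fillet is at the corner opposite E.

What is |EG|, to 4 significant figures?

47.41

The virtual corner opposite E is at (-36.60, -41.00). The tangent condition forces MS to be normal to JS and tangency of A1 to GV means the radius MG is perpendicular to GV, with radius 12.8, so the center M sits 12.8 in from both sides at M = (-23.80, -28.20). That places the tangent points at S = (-36.60, -28.20) on JS and G = (-23.80, -41.00) on GV. Then |EG| = |G − E| = 47.41.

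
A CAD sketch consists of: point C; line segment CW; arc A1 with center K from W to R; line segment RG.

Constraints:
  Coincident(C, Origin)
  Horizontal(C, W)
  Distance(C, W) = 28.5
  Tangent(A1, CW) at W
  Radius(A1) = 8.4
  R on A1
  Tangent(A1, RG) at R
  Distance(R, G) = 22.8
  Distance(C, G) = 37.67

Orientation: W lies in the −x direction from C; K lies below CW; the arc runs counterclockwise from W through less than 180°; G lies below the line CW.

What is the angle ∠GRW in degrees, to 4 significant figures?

115.6°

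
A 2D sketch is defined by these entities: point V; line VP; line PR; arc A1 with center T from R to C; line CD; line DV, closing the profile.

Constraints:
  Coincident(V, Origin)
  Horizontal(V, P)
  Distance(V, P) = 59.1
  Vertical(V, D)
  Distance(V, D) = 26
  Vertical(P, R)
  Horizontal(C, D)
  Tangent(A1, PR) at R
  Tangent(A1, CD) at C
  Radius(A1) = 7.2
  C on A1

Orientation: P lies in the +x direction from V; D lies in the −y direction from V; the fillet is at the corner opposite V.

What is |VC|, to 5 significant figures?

58.048

The virtual corner opposite V is at (59.100, -26.000). The tangent condition forces TR to be normal to PR and A1 meets CD tangentially, so TC is at right angles to CD, with radius 7.2, so the center T sits 7.2 in from both sides at T = (51.900, -18.800). That places the tangent points at R = (59.100, -18.800) on PR and C = (51.900, -26.000) on CD. Then |VC| = |C − V| = 58.048.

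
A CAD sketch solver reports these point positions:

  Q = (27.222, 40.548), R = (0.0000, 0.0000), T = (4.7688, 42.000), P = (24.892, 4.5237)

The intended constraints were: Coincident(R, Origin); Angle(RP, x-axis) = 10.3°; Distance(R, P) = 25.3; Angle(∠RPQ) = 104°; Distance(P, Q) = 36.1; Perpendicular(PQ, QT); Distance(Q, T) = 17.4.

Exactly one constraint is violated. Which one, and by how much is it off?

Distance(Q, T) = 17.4 — off by 5.10.

R = (0.00, 0.00) ✓; RP at 10.30° ✓; |RP| = 25.30 ✓; ∠RPQ = 104.0° ✓; |PQ| = 36.10 ✓; ∠(PQ, QT) = 90.00° ✓; |QT| = 22.50 ✗.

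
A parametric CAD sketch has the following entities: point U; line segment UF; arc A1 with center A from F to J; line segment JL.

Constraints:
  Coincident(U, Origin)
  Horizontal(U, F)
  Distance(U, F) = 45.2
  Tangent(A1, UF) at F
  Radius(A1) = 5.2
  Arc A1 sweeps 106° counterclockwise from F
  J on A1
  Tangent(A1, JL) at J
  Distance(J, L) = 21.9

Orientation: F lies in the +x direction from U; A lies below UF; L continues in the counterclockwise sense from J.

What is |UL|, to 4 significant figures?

53.89

On A1, F sits at bearing 90° from A; a 106° counterclockwise sweep puts J at bearing 196°, so J = A + 5.2·(cos 196°, sin 196°) = (40.20, -6.633). Since A1 is tangent to JL there, AJ ⟂ JL, so JL runs along (−sin 196°, cos 196°); with |JL| = 21.9, L = (46.24, -27.68). Then |UL| = |L − U| = 53.89.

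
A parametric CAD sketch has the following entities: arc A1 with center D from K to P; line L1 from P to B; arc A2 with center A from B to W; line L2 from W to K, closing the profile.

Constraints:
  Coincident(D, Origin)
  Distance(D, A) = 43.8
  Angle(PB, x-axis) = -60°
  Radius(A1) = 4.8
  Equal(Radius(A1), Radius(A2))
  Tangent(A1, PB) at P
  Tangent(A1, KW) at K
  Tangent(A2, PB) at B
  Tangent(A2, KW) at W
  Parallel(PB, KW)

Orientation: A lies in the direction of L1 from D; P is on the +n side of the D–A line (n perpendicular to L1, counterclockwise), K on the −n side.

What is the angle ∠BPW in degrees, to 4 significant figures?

12.36°

The slot axis is L1's direction at -60.0°, so u = (cos -60.0°, sin -60.0°) = (0.5000, -0.8660) and n = (−sin -60.0°, cos -60.0°) = (0.8660, 0.5000). D is at the origin and A lies 43.8 along u from D, so A = 43.8·u = (21.90, -37.93). Tangency of A1 to both parallel lines with radius 4.8 puts P and K at D ± 4.8·n: P = (4.157, 2.400), K = (-4.157, -2.400). Equal radii place B and W the same way about A: B = A + 4.8·n = (26.06, -35.53), W = A − 4.8·n = (17.74, -40.33). Then cos ∠BPW = PB·PW / (|PB||PW|), giving 12.36°.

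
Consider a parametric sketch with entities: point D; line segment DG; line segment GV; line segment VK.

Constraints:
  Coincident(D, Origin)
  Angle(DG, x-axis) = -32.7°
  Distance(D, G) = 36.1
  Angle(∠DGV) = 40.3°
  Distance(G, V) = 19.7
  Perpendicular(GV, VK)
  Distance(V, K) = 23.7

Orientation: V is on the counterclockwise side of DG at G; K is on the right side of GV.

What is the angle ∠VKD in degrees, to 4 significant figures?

9.451°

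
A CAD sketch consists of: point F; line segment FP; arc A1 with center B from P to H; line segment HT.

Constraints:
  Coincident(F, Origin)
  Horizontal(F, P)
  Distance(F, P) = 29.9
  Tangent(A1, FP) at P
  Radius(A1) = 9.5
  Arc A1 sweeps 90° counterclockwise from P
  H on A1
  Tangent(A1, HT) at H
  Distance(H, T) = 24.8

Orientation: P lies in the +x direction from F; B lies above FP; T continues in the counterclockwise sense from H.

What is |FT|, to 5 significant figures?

52.238

F is at the origin; F and P share the same y with |FP| = 29.9 and P on the +x side, so P = (29.900, 0.0000). Since A1 is tangent to FP there, BP ⟂ FP, so B = P + (0, 9.5) = (29.900, 9.5000). On A1, P sits at bearing -90° from B; a 90° counterclockwise sweep puts H at bearing 0°, so H = B + 9.5·(cos 0°, sin 0°) = (39.400, 9.5000). A1 meets HT tangentially, so BH is at right angles to HT, so HT runs along (−sin 0°, cos 0°); with |HT| = 24.8, T = (39.400, 34.300). Then |FT| = |T − F| = 52.238.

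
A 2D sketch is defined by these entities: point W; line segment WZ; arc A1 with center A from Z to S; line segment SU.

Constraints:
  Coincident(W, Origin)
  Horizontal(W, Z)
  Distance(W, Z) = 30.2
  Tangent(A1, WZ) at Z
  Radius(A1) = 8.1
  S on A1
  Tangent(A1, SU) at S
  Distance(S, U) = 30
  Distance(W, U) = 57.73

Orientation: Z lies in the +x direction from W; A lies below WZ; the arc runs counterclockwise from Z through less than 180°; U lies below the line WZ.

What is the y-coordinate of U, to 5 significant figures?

-34.838

W is at the origin; W and Z share the same y with |WZ| = 30.2 and Z on the +x side, so Z = (30.200, 0.0000). A1 meets WZ tangentially, so AZ is at right angles to WZ, so A = Z + (0, -8.1) = (30.200, -8.1000). Since AS ⟂ SU (tangency), |AU| = √(8.1² + 30.0²) = 31.074 regardless of where S sits on A1. So U lies on both circle(W, 57.73) and circle(A, 31.074); the below-WZ intersection is U = (46.033, -34.838). S is the foot of the tangent from U: S = (24.547, -13.901).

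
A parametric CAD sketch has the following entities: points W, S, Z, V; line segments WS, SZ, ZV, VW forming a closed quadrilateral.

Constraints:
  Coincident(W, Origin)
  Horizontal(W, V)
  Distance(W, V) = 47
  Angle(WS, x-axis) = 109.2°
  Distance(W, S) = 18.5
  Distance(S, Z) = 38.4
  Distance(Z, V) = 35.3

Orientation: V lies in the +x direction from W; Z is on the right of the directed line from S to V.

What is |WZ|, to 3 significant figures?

20.9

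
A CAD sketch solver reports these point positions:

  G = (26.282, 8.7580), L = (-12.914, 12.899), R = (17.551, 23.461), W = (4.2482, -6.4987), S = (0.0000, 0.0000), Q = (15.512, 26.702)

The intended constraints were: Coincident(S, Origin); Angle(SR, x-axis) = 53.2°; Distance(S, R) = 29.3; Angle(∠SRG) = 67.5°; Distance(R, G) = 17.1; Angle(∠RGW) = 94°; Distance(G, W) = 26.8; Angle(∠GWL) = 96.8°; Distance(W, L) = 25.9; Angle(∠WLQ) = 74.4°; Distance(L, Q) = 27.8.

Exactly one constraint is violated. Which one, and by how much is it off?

Distance(L, Q) = 27.8 — off by 3.80.

S = (0.00, 0.00) ✓; SR at 53.20° ✓; |SR| = 29.30 ✓; ∠SRG = 67.50° ✓; |RG| = 17.10 ✓; ∠RGW = 94.00° ✓; |GW| = 26.80 ✓; ∠GWL = 96.80° ✓; |WL| = 25.90 ✓; ∠WLQ = 74.40° ✓; |LQ| = 31.60 ✗.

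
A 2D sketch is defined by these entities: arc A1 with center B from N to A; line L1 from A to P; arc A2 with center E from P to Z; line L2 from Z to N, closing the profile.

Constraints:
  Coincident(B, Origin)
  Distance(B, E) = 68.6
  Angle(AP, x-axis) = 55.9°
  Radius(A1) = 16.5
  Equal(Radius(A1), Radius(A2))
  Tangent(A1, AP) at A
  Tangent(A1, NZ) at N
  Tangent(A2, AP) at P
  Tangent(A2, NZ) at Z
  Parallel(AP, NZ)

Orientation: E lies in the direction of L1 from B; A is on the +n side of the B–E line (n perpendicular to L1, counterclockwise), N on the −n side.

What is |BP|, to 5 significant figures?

70.556

The slot axis is L1's direction at 55.9°, so u = (cos 55.9°, sin 55.9°) = (0.56064, 0.82806) and n = (−sin 55.9°, cos 55.9°) = (-0.82806, 0.56064). B is at the origin and E lies 68.6 along u from B, so E = 68.6·u = (38.460, 56.805). Tangency of A1 to both parallel lines with radius 16.5 puts A and N at B ± 16.5·n: A = (-13.663, 9.2505), N = (13.663, -9.2505). Equal radii place P and Z the same way about E: P = E + 16.5·n = (24.797, 66.055), Z = E − 16.5·n = (52.123, 47.554). Then |BP| = |P − B| = 70.556.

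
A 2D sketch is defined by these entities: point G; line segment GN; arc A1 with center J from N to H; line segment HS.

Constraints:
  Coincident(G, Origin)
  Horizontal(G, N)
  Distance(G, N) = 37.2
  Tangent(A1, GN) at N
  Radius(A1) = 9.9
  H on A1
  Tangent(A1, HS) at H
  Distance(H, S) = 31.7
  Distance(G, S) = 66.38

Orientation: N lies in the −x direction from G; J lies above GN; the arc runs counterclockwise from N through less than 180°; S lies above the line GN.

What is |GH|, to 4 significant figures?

35.09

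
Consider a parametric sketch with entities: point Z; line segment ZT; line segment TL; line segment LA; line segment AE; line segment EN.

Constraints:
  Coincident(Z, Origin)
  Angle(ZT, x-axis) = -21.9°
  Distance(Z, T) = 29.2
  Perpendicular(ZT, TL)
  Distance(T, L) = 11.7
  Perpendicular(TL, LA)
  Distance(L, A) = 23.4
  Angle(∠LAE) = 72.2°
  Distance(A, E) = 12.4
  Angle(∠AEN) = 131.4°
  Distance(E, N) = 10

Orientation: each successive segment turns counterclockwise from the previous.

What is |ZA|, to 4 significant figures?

13.06

ZT is perpendicular to TL, so TL runs at 68.10°; with |TL| = 11.7, L = (31.46, -0.03556). The perpendicularity gives LA at right angles to TL, so LA runs at 158.1°; with |LA| = 23.4, A = (9.745, 8.692). Then |ZA| = |A − Z| = 13.06.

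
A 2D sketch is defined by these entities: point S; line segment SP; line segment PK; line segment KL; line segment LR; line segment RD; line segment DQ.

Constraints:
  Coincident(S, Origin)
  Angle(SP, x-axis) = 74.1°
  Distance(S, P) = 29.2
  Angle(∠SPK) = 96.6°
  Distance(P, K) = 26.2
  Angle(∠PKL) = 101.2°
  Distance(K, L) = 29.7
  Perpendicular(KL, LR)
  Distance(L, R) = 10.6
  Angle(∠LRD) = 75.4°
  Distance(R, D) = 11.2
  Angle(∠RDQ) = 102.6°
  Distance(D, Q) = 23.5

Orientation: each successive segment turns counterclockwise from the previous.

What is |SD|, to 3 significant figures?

27.1

S is at the origin; SP runs at 74.1° with length 29.2, so P = (8.00, 28.1). ∠SPK = 96.6° gives PK at 158° from the x-axis; with |PK| = 26.2, K = (-16.2, 38.1). ∠PKL = 101.2° gives KL at -124° from the x-axis; with |KL| = 29.7, L = (-32.7, 13.4). KL is perpendicular to LR, so LR runs at -33.7°; with |LR| = 10.6, R = (-23.9, 7.52). ∠LRD = 75.4° gives RD at 70.9° from the x-axis; with |RD| = 11.2, D = (-20.2, 18.1). Then |SD| = |D − S| = 27.1.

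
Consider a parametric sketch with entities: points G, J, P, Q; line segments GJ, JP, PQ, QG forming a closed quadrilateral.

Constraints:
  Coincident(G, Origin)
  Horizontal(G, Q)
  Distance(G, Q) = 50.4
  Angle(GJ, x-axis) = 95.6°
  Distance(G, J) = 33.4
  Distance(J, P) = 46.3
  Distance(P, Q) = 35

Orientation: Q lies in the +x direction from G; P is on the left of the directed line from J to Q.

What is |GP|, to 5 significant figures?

54.976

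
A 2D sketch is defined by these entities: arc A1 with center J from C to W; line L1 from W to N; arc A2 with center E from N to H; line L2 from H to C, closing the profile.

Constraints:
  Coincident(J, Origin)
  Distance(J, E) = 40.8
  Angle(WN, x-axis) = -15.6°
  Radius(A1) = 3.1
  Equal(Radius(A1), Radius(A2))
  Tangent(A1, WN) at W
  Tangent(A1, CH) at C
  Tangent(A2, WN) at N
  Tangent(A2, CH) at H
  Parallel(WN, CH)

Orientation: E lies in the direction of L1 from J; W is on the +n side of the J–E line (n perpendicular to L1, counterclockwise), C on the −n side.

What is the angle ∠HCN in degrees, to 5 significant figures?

8.6406°

The slot axis is L1's direction at -15.6°, so u = (cos -15.6°, sin -15.6°) = (0.96316, -0.26892) and n = (−sin -15.6°, cos -15.6°) = (0.26892, 0.96316). J is at the origin and E lies 40.8 along u from J, so E = 40.8·u = (39.297, -10.972). Tangency of A1 to both parallel lines with radius 3.1 puts W and C at J ± 3.1·n: W = (0.83365, 2.9858), C = (-0.83365, -2.9858). Equal radii place N and H the same way about E: N = E + 3.1·n = (40.131, -7.9861), H = E − 3.1·n = (38.463, -13.958). Then cos ∠HCN = CH·CN / (|CH||CN|), giving 8.6406°.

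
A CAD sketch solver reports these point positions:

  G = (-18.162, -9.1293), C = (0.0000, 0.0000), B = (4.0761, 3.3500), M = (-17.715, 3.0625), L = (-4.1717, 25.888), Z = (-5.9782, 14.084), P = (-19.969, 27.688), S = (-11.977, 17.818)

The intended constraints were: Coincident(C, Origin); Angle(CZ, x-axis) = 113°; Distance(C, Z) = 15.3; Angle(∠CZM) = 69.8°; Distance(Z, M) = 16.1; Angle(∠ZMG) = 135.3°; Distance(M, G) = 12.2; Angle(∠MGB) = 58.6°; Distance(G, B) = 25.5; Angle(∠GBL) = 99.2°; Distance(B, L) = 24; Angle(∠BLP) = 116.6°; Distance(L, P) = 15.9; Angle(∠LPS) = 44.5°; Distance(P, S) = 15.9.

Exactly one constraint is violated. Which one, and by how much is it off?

Distance(P, S) = 15.9 — off by 3.20.

C = (0.00, 0.00) ✓; CZ at 113.0° ✓; |CZ| = 15.30 ✓; ∠CZM = 69.80° ✓; |ZM| = 16.10 ✓; ∠ZMG = 135.3° ✓; |MG| = 12.20 ✓; ∠MGB = 58.60° ✓; |GB| = 25.50 ✓; ∠GBL = 99.20° ✓; |BL| = 24.00 ✓; ∠BLP = 116.6° ✓; |LP| = 15.90 ✓; ∠LPS = 44.50° ✓; |PS| = 12.70 ✗.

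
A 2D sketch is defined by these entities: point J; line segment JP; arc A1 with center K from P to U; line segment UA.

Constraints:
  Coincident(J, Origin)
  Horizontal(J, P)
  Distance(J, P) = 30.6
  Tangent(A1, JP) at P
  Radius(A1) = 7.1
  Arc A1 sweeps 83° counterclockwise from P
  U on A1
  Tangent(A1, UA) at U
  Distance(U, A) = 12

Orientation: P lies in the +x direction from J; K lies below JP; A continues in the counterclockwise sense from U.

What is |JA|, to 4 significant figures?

28.59

On A1, P sits at bearing 90° from K; an 83° counterclockwise sweep puts U at bearing 173°, so U = K + 7.1·(cos 173°, sin 173°) = (23.55, -6.235). The tangent condition forces KU to be normal to UA, so UA runs along (−sin 173°, cos 173°); with |UA| = 12.0, A = (22.09, -18.15). Then |JA| = |A − J| = 28.59.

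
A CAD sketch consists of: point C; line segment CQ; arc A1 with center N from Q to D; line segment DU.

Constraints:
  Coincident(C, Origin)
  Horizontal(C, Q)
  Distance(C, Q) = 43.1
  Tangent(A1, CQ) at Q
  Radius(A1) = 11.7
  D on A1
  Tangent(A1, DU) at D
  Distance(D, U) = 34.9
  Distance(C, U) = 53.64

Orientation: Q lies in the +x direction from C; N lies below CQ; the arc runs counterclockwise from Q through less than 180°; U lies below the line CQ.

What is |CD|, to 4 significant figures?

33.21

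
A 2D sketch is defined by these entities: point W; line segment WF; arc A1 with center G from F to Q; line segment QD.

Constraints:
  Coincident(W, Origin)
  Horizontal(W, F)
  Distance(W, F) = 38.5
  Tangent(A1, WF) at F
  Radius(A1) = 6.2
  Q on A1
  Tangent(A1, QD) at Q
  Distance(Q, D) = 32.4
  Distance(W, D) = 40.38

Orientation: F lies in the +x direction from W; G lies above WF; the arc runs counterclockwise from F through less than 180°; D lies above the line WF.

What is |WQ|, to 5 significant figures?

44.315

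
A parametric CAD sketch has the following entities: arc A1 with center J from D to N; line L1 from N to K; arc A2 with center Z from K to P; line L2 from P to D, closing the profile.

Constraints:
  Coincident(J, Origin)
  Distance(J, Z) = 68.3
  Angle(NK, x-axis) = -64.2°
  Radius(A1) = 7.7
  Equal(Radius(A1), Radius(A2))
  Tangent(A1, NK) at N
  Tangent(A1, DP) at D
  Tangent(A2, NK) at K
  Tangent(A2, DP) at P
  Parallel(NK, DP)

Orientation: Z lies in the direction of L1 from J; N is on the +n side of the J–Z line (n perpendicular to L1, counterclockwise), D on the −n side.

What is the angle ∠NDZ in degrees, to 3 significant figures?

83.6°

J is at the origin and Z lies 68.3 along u from J, so Z = 68.3·u = (29.7, -61.5). Tangency of A1 to both parallel lines with radius 7.7 puts N and D at J ± 7.7·n: N = (6.93, 3.35), D = (-6.93, -3.35). Then cos ∠NDZ = DN·DZ / (|DN||DZ|), giving 83.6°.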